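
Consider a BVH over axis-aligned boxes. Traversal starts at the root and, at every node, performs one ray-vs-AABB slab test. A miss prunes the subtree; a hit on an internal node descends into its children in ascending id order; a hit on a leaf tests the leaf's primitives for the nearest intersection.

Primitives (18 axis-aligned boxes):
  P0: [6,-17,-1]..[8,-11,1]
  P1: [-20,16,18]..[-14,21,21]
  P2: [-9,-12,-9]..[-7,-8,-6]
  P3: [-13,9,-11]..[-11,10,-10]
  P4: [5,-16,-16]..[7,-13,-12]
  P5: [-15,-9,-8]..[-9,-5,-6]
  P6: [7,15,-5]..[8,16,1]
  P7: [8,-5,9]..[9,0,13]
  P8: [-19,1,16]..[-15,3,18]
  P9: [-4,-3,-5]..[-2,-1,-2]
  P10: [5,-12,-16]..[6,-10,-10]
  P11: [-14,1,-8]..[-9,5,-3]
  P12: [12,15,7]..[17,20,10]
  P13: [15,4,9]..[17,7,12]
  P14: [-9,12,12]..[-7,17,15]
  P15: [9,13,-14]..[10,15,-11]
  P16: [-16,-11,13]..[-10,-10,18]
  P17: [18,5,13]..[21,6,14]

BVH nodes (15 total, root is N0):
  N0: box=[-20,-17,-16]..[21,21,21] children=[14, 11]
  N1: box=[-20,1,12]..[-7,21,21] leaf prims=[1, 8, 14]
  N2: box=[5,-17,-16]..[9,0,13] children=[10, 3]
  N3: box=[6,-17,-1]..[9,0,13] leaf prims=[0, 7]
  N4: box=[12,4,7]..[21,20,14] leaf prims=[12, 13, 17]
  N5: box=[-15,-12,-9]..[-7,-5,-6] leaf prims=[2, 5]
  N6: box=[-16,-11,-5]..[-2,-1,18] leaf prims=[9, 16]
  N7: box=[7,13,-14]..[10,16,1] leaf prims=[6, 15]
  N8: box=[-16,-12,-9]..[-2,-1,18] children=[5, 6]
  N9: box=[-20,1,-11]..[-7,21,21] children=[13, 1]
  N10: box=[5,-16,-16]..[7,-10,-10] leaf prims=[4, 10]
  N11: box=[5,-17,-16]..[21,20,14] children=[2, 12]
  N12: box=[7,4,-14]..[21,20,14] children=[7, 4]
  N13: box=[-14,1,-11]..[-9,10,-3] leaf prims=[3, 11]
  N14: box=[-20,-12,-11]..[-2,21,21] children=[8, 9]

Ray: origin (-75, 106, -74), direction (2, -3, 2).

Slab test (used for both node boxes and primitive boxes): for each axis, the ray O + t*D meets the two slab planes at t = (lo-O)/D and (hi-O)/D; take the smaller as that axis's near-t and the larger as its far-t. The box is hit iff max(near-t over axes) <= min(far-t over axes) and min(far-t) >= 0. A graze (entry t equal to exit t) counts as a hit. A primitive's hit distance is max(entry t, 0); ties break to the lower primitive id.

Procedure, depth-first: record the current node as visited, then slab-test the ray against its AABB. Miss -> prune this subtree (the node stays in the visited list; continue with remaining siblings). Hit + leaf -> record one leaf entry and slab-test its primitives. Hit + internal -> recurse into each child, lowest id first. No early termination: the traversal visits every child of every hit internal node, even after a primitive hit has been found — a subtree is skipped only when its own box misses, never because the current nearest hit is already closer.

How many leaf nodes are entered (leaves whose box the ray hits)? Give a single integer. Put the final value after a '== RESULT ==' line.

Trace the traversal:
N0 x:[55/2,48] y:[85/3,41] z:[29,95/2] -> hit [29,41], descend [11, 14]
  N11 x:[40,48] y:[86/3,41] z:[29,44] -> hit [40,41], descend [2, 12]
    N2 x:[40,42] y:[106/3,41] z:[29,87/2] -> hit [40,41], descend [3, 10]
      N3 x:[81/2,42] y:[106/3,41] z:[73/2,87/2] -> hit [81/2,41] leaf, test {P0(miss), P7(miss)}
      N10 x:[40,41] y:[116/3,122/3] z:[29,32] -> miss, prune
    N12 x:[41,48] y:[86/3,34] z:[30,44] -> miss, prune
  N14 x:[55/2,73/2] y:[85/3,118/3] z:[63/2,95/2] -> hit [63/2,73/2], descend [8, 9]
    N8 x:[59/2,73/2] y:[107/3,118/3] z:[65/2,46] -> hit [107/3,73/2], descend [5, 6]
      N5 x:[30,34] y:[37,118/3] z:[65/2,34] -> miss, prune
      N6 x:[59/2,73/2] y:[107/3,39] z:[69/2,46] -> hit [107/3,73/2] leaf, test {P9@t=107/3, P16(miss)}
    N9 x:[55/2,34] y:[85/3,35] z:[63/2,95/2] -> hit [63/2,34], descend [1, 13]
      N1 x:[55/2,34] y:[85/3,35] z:[43,95/2] -> miss, prune
      N13 x:[61/2,33] y:[32,35] z:[63/2,71/2] -> hit [32,33] leaf, test {P3@t=32, P11(miss)}

Summary -> nodes [0, 11, 2, 3, 10, 12, 14, 8, 5, 6, 9, 1, 13]; box-tests=13; leaf-entries=3; first=P3

== RESULT ==
3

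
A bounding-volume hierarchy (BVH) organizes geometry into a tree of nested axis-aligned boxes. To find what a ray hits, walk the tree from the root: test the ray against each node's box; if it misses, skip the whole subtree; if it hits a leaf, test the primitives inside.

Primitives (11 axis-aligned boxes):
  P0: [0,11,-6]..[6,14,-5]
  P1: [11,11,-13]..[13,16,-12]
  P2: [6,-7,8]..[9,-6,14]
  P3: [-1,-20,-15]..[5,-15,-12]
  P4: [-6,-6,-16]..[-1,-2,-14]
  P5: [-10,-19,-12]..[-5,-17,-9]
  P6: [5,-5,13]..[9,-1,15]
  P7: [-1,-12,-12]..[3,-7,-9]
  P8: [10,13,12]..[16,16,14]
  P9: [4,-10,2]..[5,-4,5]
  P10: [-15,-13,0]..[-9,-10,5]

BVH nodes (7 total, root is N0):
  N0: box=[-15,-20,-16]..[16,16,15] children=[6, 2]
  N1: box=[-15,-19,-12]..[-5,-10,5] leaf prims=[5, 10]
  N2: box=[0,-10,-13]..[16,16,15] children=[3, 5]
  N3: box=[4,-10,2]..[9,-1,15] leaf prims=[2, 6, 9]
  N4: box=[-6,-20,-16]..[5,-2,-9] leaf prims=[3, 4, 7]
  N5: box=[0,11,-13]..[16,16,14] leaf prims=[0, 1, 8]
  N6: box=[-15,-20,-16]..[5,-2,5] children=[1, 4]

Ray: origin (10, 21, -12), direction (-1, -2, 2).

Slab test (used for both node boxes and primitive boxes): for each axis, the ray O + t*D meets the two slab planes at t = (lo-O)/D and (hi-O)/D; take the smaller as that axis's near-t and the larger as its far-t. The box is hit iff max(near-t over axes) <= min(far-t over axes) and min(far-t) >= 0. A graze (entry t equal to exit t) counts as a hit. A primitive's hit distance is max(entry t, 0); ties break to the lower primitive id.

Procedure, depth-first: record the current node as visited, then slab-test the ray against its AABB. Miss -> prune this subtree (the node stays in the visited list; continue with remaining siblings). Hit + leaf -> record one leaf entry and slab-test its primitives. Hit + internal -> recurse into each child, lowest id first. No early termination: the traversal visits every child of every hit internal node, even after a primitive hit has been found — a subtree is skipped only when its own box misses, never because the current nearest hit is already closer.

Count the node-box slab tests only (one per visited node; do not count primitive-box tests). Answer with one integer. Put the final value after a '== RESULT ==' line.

Trace the traversal:
N0 x:[-6,25] y:[5/2,41/2] z:[-2,27/2] -> hit [5/2,27/2], descend [2, 6]
  N2 x:[-6,10] y:[5/2,31/2] z:[-1/2,27/2] -> hit [5/2,10], descend [3, 5]
    N3 x:[1,6] y:[11,31/2] z:[7,27/2] -> miss, prune
    N5 x:[-6,10] y:[5/2,5] z:[-1/2,13] -> hit [5/2,5] leaf, test {P0(miss), P1(miss), P8(miss)}
  N6 x:[5,25] y:[23/2,41/2] z:[-2,17/2] -> miss, prune

order=[0, 2, 3, 5, 6]  |boxes|=5  |leaves|=1  hit=miss

== RESULT ==
5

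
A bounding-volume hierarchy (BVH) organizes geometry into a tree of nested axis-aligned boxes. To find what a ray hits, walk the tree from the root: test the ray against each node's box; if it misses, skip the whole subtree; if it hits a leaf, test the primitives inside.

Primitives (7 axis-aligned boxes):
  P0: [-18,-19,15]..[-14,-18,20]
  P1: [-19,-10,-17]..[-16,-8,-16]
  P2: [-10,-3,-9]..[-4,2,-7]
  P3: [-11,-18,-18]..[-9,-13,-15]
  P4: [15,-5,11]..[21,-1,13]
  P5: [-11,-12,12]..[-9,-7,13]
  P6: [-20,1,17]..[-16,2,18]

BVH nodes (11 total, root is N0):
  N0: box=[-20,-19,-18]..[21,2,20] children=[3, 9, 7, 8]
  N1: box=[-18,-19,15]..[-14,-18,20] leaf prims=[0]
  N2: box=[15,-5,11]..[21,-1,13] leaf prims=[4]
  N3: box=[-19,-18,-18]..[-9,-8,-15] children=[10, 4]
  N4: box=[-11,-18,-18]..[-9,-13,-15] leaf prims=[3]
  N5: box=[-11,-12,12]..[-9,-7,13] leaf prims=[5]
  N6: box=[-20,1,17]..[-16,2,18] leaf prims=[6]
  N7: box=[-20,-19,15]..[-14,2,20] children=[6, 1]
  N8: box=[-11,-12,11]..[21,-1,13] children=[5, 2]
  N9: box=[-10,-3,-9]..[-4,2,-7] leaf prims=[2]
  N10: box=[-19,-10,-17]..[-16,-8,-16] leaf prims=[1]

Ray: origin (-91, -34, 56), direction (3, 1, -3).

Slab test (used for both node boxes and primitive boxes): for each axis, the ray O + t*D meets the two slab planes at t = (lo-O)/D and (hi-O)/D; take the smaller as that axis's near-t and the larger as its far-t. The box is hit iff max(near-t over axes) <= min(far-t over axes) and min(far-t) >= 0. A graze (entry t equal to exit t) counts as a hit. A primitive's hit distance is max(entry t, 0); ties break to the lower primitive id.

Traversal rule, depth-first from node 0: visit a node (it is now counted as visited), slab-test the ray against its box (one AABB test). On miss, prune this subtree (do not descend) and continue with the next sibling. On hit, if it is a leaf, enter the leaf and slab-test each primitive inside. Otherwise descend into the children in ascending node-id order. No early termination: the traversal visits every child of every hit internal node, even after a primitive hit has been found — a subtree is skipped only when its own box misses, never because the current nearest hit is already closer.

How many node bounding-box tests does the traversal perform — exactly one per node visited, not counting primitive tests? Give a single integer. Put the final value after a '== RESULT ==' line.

Trace the traversal:
N0 x:[71/3,112/3] y:[15,36] z:[12,74/3] -> hit [71/3,74/3], descend [3, 7, 8, 9]
  N3 x:[24,82/3] y:[16,26] z:[71/3,74/3] -> hit [24,74/3], descend [4, 10]
    N4 x:[80/3,82/3] y:[16,21] z:[71/3,74/3] -> miss, prune
    N10 x:[24,25] y:[24,26] z:[24,73/3] -> hit [24,73/3] leaf, test {P1@t=24}
  N7 x:[71/3,77/3] y:[15,36] z:[12,41/3] -> miss, prune
  N8 x:[80/3,112/3] y:[22,33] z:[43/3,15] -> miss, prune
  N9 x:[27,29] y:[31,36] z:[21,65/3] -> miss, prune

order=[0, 3, 4, 10, 7, 8, 9]  |boxes|=7  |leaves|=1  hit=P1

== RESULT ==
7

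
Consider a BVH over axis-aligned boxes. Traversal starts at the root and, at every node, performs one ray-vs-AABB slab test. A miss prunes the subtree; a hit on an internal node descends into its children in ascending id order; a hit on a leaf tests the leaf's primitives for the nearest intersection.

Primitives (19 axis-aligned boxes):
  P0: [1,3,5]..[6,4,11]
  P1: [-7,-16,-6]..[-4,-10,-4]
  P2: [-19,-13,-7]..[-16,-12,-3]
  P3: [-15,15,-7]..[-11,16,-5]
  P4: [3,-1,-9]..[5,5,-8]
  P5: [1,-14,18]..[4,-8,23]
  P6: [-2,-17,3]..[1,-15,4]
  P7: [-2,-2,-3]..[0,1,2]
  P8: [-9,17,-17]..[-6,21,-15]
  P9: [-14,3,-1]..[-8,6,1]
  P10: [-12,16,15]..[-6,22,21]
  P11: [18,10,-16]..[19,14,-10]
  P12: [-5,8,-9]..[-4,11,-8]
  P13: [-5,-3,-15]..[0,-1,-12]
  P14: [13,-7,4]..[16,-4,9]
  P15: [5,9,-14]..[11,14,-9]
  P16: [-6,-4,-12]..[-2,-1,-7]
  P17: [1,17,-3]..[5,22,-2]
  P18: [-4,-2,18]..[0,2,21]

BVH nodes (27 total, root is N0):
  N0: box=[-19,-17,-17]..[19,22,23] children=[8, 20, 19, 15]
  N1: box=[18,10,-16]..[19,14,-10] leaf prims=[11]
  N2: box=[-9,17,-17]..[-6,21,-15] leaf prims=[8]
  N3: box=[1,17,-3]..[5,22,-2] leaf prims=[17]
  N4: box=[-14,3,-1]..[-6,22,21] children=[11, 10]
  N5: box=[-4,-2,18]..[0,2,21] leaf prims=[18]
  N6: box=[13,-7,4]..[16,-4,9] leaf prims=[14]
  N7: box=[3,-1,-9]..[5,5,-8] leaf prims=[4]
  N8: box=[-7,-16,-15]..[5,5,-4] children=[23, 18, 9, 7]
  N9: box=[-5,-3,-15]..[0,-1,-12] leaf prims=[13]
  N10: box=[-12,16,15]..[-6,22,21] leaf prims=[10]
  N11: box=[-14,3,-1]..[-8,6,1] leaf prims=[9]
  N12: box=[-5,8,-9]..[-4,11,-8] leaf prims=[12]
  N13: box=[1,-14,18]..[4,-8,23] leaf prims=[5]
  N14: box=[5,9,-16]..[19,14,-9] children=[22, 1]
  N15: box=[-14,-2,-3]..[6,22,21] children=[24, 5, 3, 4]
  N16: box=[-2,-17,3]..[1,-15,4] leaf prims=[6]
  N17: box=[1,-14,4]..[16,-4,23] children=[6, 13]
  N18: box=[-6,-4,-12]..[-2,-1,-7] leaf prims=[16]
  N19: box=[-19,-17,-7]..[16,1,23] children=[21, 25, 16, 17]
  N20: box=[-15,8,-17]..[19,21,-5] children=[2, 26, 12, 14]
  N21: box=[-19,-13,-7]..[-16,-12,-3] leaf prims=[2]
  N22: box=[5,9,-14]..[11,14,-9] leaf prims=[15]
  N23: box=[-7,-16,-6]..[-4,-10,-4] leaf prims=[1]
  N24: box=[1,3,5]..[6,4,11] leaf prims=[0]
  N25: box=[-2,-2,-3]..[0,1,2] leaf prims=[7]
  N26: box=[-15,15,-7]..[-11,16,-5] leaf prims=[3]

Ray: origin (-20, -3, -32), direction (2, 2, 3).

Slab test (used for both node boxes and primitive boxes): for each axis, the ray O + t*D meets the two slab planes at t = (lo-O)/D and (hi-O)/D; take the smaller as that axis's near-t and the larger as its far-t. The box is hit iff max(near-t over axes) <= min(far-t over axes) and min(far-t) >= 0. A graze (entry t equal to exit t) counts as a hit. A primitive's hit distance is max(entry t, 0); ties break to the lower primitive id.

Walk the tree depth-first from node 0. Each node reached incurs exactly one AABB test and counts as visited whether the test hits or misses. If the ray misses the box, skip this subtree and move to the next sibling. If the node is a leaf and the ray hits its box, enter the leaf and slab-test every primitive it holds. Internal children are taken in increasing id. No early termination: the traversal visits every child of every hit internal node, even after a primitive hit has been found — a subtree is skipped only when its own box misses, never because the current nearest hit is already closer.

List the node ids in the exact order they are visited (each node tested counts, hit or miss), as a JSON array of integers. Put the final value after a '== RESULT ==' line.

Walk:
N0 x:[1/2,39/2] y:[-7,25/2] z:[5,55/3] -> hit [5,25/2], descend [8, 15, 19, 20]
  N8 x:[13/2,25/2] y:[-13/2,4] z:[17/3,28/3] -> miss, prune
  N15 x:[3,13] y:[1/2,25/2] z:[29/3,53/3] -> hit [29/3,25/2], descend [3, 4, 5, 24]
    N3 x:[21/2,25/2] y:[10,25/2] z:[29/3,10] -> miss, prune
    N4 x:[3,7] y:[3,25/2] z:[31/3,53/3] -> miss, prune
    N5 x:[8,10] y:[1/2,5/2] z:[50/3,53/3] -> miss, prune
    N24 x:[21/2,13] y:[3,7/2] z:[37/3,43/3] -> miss, prune
  N19 x:[1/2,18] y:[-7,2] z:[25/3,55/3] -> miss, prune
  N20 x:[5/2,39/2] y:[11/2,12] z:[5,9] -> hit [11/2,9], descend [2, 12, 14, 26]
    N2 x:[11/2,7] y:[10,12] z:[5,17/3] -> miss, prune
    N12 x:[15/2,8] y:[11/2,7] z:[23/3,8] -> miss, prune
    N14 x:[25/2,39/2] y:[6,17/2] z:[16/3,23/3] -> miss, prune
    N26 x:[5/2,9/2] y:[9,19/2] z:[25/3,9] -> miss, prune

order=[0, 8, 15, 3, 4, 5, 24, 19, 20, 2, 12, 14, 26]  |boxes|=13  |leaves|=0  hit=miss

== RESULT ==
[0, 8, 15, 3, 4, 5, 24, 19, 20, 2, 12, 14, 26]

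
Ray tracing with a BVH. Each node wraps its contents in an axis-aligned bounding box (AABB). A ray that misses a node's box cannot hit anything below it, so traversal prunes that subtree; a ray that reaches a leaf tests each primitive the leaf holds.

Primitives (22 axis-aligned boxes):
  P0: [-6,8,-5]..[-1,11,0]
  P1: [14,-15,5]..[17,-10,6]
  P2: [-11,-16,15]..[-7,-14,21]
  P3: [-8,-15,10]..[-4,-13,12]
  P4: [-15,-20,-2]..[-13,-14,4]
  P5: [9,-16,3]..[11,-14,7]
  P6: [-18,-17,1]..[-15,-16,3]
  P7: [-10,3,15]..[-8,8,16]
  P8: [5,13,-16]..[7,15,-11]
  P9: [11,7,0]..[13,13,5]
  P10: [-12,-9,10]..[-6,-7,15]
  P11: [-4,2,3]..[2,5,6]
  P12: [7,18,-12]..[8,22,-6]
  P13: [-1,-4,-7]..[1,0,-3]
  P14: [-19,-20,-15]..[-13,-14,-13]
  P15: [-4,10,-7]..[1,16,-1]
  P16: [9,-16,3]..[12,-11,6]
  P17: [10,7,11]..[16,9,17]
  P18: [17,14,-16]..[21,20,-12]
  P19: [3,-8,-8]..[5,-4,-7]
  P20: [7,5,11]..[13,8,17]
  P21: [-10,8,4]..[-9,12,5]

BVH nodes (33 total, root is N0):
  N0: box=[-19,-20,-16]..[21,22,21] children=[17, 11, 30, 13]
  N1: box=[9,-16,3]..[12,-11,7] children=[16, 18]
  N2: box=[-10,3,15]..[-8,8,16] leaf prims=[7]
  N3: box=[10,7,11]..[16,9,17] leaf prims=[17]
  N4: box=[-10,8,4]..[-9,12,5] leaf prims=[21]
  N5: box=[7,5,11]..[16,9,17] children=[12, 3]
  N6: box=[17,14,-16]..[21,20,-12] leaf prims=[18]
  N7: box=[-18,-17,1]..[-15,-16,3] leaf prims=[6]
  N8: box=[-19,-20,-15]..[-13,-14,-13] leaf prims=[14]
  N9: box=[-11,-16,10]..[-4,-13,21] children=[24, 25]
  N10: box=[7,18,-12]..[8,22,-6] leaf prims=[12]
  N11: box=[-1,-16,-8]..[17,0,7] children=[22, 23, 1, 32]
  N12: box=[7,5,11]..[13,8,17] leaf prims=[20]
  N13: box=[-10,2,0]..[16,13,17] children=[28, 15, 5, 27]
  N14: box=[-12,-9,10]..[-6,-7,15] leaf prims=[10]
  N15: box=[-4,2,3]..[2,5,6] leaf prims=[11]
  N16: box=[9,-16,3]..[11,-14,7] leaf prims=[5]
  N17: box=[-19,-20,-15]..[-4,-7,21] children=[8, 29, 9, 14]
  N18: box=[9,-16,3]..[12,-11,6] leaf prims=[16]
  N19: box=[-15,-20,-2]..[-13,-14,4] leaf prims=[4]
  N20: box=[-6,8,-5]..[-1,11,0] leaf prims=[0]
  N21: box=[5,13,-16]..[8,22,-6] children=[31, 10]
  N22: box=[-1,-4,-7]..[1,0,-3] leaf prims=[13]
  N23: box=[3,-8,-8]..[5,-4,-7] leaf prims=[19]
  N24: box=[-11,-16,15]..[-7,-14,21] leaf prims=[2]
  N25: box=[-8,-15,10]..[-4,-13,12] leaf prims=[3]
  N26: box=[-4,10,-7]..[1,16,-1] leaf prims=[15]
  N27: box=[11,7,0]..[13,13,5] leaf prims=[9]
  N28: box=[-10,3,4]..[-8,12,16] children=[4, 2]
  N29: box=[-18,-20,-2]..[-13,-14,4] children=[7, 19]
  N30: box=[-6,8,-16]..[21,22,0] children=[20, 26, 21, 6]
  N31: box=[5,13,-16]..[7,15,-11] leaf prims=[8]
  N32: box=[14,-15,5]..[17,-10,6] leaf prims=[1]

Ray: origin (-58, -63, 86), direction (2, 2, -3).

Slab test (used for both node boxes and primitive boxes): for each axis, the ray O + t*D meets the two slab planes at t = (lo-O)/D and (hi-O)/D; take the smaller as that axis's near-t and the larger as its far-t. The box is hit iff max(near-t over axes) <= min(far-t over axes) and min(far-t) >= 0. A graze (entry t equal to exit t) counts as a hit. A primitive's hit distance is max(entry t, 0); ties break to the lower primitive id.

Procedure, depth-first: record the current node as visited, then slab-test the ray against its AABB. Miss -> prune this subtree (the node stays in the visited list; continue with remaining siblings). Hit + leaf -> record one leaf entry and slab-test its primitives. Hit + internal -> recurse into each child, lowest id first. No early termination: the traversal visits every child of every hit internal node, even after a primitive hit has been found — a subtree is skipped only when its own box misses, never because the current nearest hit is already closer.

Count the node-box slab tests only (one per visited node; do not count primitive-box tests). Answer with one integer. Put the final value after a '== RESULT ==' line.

Walk:
N0 x:[39/2,79/2] y:[43/2,85/2] z:[65/3,34] -> hit [65/3,34], descend [11, 13, 17, 30]
  N11 x:[57/2,75/2] y:[47/2,63/2] z:[79/3,94/3] -> hit [57/2,94/3], descend [1, 22, 23, 32]
    N1 x:[67/2,35] y:[47/2,26] z:[79/3,83/3] -> miss, prune
    N22 x:[57/2,59/2] y:[59/2,63/2] z:[89/3,31] -> miss, prune
    N23 x:[61/2,63/2] y:[55/2,59/2] z:[31,94/3] -> miss, prune
    N32 x:[36,75/2] y:[24,53/2] z:[80/3,27] -> miss, prune
  N13 x:[24,37] y:[65/2,38] z:[23,86/3] -> miss, prune
  N17 x:[39/2,27] y:[43/2,28] z:[65/3,101/3] -> hit [65/3,27], descend [8, 9, 14, 29]
    N8 x:[39/2,45/2] y:[43/2,49/2] z:[33,101/3] -> miss, prune
    N9 x:[47/2,27] y:[47/2,25] z:[65/3,76/3] -> hit [47/2,25], descend [24, 25]
      N24 x:[47/2,51/2] y:[47/2,49/2] z:[65/3,71/3] -> hit [47/2,71/3] leaf, test {P2@t=47/2}
      N25 x:[25,27] y:[24,25] z:[74/3,76/3] -> hit [25,25] leaf, test {P3@t=25}
    N14 x:[23,26] y:[27,28] z:[71/3,76/3] -> miss, prune
    N29 x:[20,45/2] y:[43/2,49/2] z:[82/3,88/3] -> miss, prune
  N30 x:[26,79/2] y:[71/2,85/2] z:[86/3,34] -> miss, prune

15 AABB tests over nodes [0, 11, 1, 22, 23, 32, 13, 17, 8, 9, 24, 25, 14, 29, 30]; 2 leaves entered; closest P2.

== RESULT ==
15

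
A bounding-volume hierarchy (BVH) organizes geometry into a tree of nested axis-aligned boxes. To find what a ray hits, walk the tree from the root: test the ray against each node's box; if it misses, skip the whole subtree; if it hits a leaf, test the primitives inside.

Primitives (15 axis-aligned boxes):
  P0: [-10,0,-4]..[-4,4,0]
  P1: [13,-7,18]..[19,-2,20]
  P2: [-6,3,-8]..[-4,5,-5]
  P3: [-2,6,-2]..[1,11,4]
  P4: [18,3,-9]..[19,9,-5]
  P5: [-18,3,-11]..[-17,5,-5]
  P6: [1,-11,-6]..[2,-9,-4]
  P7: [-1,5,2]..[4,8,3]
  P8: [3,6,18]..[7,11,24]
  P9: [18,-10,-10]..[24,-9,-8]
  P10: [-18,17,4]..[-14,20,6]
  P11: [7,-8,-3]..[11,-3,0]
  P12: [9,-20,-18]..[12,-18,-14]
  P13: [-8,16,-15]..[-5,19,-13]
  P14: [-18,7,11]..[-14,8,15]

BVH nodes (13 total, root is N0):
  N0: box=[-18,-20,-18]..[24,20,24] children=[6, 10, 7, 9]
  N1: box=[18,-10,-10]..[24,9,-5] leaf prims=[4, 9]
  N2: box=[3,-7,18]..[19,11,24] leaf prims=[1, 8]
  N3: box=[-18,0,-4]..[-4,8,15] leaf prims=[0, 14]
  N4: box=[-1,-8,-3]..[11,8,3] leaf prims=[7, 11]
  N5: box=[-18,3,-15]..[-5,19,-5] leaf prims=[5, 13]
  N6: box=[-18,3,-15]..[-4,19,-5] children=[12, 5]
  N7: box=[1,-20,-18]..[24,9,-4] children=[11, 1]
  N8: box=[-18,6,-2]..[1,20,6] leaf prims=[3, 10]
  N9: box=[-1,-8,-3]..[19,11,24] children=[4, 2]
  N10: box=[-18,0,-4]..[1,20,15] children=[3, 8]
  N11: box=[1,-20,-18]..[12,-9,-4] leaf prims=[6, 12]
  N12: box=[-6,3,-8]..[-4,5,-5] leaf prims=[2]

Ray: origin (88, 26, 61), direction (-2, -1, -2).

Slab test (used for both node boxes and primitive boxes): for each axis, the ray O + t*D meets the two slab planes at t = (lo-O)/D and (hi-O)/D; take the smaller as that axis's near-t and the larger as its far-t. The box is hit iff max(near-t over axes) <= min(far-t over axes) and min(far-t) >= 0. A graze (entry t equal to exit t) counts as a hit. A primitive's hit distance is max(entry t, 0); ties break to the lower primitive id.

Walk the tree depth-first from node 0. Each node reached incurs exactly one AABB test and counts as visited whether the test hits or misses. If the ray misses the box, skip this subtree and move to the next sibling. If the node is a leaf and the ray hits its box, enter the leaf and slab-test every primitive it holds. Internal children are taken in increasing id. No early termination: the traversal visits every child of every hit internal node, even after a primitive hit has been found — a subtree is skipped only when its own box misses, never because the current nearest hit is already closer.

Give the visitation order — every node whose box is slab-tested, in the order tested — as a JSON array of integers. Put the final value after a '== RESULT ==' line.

Traverse from the root:
N0 x:[32,53] y:[6,46] z:[37/2,79/2] -> hit [32,79/2], descend [6, 7, 9, 10]
  N6 x:[46,53] y:[7,23] z:[33,38] -> miss, prune
  N7 x:[32,87/2] y:[17,46] z:[65/2,79/2] -> hit [65/2,79/2], descend [1, 11]
    N1 x:[32,35] y:[17,36] z:[33,71/2] -> hit [33,35] leaf, test {P4(miss), P9@t=35}
    N11 x:[38,87/2] y:[35,46] z:[65/2,79/2] -> hit [38,79/2] leaf, test {P6(miss), P12(miss)}
  N9 x:[69/2,89/2] y:[15,34] z:[37/2,32] -> miss, prune
  N10 x:[87/2,53] y:[6,26] z:[23,65/2] -> miss, prune

order=[0, 6, 7, 1, 11, 9, 10]  |boxes|=7  |leaves|=2  hit=P9

== RESULT ==
[0, 6, 7, 1, 11, 9, 10]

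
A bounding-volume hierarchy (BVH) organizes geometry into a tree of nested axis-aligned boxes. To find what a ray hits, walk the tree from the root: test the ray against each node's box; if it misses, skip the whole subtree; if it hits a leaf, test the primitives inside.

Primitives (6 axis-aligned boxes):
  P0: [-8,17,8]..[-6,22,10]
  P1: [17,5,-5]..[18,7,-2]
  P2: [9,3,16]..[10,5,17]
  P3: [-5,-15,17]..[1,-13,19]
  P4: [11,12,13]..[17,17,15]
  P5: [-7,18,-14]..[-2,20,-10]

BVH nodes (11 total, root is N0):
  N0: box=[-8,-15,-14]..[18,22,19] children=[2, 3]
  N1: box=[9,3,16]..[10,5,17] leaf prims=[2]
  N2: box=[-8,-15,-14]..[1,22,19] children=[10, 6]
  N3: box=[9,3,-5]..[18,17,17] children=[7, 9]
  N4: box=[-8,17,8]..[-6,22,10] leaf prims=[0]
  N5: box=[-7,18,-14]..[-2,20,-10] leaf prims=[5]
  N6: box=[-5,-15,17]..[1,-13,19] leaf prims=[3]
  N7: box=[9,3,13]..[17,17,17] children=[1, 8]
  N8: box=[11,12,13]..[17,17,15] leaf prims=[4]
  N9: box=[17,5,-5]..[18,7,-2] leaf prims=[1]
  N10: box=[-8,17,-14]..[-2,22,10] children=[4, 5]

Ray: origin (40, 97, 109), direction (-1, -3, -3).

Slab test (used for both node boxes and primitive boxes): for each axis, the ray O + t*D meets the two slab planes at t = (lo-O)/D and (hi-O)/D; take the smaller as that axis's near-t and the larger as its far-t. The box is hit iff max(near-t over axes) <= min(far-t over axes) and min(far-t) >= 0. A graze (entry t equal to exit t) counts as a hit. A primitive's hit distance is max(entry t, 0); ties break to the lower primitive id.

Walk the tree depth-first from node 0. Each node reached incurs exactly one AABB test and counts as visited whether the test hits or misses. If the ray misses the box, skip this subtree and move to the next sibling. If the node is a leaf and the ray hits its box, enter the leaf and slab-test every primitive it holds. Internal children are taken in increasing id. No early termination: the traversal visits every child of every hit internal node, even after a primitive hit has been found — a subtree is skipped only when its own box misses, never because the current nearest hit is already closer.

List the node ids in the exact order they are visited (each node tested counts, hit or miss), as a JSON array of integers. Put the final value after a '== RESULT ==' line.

Traverse from the root:
N0 x:[22,48] y:[25,112/3] z:[30,41] -> hit [30,112/3], descend [2, 3]
  N2 x:[39,48] y:[25,112/3] z:[30,41] -> miss, prune
  N3 x:[22,31] y:[80/3,94/3] z:[92/3,38] -> hit [92/3,31], descend [7, 9]
    N7 x:[23,31] y:[80/3,94/3] z:[92/3,32] -> hit [92/3,31], descend [1, 8]
      N1 x:[30,31] y:[92/3,94/3] z:[92/3,31] -> hit [92/3,31] leaf, test {P2@t=92/3}
      N8 x:[23,29] y:[80/3,85/3] z:[94/3,32] -> miss, prune
    N9 x:[22,23] y:[30,92/3] z:[37,38] -> miss, prune

order=[0, 2, 3, 7, 1, 8, 9]  |boxes|=7  |leaves|=1  hit=P2

== RESULT ==
[0, 2, 3, 7, 1, 8, 9]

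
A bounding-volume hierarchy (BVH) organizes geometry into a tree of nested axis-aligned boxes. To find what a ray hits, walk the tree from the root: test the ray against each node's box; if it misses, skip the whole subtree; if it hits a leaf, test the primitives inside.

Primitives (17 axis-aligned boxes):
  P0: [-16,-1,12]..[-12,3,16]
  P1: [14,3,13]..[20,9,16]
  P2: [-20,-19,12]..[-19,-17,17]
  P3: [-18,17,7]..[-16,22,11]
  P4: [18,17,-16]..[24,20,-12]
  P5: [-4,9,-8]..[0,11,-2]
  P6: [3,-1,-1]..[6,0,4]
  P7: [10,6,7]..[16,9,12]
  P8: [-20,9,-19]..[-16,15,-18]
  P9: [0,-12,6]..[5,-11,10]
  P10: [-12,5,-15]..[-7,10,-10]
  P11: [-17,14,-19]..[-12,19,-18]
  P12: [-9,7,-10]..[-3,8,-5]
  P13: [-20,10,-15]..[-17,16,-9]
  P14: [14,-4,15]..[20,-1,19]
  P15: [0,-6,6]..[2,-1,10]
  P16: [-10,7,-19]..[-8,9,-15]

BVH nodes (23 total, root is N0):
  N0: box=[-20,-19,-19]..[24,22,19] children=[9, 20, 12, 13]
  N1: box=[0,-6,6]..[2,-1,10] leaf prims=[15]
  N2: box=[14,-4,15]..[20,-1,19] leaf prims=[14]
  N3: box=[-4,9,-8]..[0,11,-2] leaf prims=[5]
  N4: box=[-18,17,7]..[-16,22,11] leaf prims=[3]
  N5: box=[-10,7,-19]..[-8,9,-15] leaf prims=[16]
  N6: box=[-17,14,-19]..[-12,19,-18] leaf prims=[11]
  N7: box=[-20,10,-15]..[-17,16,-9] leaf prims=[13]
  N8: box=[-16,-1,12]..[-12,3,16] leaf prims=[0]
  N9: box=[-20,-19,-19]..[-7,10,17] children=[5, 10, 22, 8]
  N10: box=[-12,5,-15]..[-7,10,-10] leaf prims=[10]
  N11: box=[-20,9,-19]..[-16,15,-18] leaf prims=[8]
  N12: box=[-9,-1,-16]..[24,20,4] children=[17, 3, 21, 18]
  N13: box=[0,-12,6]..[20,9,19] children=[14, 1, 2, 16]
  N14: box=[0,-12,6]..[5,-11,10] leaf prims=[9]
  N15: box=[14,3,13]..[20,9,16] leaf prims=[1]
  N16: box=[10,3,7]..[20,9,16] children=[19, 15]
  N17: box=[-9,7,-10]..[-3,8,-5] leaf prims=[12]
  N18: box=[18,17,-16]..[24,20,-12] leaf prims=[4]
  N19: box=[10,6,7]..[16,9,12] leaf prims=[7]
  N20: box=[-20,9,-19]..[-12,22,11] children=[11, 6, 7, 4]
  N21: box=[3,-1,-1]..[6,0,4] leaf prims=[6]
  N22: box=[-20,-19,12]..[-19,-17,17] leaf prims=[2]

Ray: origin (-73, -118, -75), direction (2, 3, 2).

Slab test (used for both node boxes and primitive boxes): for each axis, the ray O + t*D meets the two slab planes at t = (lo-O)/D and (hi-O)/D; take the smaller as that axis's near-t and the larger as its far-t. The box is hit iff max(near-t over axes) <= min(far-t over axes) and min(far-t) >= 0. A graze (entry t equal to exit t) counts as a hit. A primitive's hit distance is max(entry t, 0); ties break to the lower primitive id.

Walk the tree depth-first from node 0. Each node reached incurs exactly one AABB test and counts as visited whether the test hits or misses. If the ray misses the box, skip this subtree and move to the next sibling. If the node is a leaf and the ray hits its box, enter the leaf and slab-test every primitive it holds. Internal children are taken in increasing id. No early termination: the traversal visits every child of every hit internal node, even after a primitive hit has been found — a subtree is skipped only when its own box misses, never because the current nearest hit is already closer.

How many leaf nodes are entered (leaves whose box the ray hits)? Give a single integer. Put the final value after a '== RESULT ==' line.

Trace the traversal:
N0 x:[53/2,97/2] y:[33,140/3] z:[28,47] -> hit [33,140/3], descend [9, 12, 13, 20]
  N9 x:[53/2,33] y:[33,128/3] z:[28,46] -> hit [33,33], descend [5, 8, 10, 22]
    N5 x:[63/2,65/2] y:[125/3,127/3] z:[28,30] -> miss, prune
    N8 x:[57/2,61/2] y:[39,121/3] z:[87/2,91/2] -> miss, prune
    N10 x:[61/2,33] y:[41,128/3] z:[30,65/2] -> miss, prune
    N22 x:[53/2,27] y:[33,101/3] z:[87/2,46] -> miss, prune
  N12 x:[32,97/2] y:[39,46] z:[59/2,79/2] -> hit [39,79/2], descend [3, 17, 18, 21]
    N3 x:[69/2,73/2] y:[127/3,43] z:[67/2,73/2] -> miss, prune
    N17 x:[32,35] y:[125/3,42] z:[65/2,35] -> miss, prune
    N18 x:[91/2,97/2] y:[45,46] z:[59/2,63/2] -> miss, prune
    N21 x:[38,79/2] y:[39,118/3] z:[37,79/2] -> hit [39,118/3] leaf, test {P6@t=39}
  N13 x:[73/2,93/2] y:[106/3,127/3] z:[81/2,47] -> hit [81/2,127/3], descend [1, 2, 14, 16]
    N1 x:[73/2,75/2] y:[112/3,39] z:[81/2,85/2] -> miss, prune
    N2 x:[87/2,93/2] y:[38,39] z:[45,47] -> miss, prune
    N14 x:[73/2,39] y:[106/3,107/3] z:[81/2,85/2] -> miss, prune
    N16 x:[83/2,93/2] y:[121/3,127/3] z:[41,91/2] -> hit [83/2,127/3], descend [15, 19]
      N15 x:[87/2,93/2] y:[121/3,127/3] z:[44,91/2] -> miss, prune
      N19 x:[83/2,89/2] y:[124/3,127/3] z:[41,87/2] -> hit [83/2,127/3] leaf, test {P7@t=83/2}
  N20 x:[53/2,61/2] y:[127/3,140/3] z:[28,43] -> miss, prune

19 AABB tests over nodes [0, 9, 5, 8, 10, 22, 12, 3, 17, 18, 21, 13, 1, 2, 14, 16, 15, 19, 20]; 2 leaves entered; closest P6.

== RESULT ==
2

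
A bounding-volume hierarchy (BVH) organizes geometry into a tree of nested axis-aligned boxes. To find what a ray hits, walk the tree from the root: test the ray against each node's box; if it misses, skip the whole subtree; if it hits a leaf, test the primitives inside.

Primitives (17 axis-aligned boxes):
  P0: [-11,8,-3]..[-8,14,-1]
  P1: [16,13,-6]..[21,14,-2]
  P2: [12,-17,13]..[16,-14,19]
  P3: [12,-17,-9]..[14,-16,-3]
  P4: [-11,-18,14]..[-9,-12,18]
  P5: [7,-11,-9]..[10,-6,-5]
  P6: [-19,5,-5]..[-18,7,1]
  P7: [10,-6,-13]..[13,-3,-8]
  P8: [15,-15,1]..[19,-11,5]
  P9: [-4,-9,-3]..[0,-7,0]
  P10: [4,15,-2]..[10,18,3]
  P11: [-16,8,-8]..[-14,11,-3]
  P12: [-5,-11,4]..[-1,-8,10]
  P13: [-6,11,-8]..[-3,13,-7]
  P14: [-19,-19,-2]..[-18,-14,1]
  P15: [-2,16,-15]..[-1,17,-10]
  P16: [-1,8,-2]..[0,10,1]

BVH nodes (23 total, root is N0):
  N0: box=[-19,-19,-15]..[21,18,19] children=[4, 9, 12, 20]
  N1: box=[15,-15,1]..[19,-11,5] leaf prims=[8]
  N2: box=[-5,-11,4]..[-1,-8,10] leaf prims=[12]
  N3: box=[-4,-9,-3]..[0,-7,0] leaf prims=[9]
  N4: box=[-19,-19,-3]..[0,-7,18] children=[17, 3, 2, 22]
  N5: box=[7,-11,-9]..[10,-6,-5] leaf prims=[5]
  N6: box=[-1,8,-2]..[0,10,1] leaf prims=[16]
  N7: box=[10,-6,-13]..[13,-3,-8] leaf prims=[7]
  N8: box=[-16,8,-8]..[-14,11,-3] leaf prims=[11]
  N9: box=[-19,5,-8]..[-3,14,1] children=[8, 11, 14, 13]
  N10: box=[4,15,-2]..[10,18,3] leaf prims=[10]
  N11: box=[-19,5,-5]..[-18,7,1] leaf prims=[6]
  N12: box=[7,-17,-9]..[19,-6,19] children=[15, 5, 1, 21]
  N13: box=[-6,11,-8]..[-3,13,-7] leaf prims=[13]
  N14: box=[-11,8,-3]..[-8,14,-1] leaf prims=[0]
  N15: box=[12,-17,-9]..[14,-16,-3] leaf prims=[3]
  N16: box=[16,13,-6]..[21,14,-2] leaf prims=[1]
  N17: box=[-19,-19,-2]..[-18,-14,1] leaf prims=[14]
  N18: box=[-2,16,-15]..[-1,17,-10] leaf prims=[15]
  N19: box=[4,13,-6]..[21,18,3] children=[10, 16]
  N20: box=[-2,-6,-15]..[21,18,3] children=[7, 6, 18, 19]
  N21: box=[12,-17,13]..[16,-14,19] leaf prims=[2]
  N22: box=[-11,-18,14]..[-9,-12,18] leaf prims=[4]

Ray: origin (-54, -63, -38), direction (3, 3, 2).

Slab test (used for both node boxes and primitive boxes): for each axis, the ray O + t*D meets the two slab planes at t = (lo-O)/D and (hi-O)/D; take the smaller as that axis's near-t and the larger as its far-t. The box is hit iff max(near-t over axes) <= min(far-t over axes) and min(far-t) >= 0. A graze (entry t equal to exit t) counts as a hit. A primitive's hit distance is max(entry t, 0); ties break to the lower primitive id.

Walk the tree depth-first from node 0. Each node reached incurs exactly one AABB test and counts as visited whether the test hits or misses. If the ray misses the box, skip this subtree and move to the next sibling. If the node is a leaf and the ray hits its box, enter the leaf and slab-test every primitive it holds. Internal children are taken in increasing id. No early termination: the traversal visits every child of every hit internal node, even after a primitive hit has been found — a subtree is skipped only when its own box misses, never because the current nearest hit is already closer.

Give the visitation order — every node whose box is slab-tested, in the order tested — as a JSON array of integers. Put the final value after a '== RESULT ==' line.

Walk:
N0 x:[35/3,25] y:[44/3,27] z:[23/2,57/2] -> hit [44/3,25], descend [4, 9, 12, 20]
  N4 x:[35/3,18] y:[44/3,56/3] z:[35/2,28] -> hit [35/2,18], descend [2, 3, 17, 22]
    N2 x:[49/3,53/3] y:[52/3,55/3] z:[21,24] -> miss, prune
    N3 x:[50/3,18] y:[18,56/3] z:[35/2,19] -> hit [18,18] leaf, test {P9@t=18}
    N17 x:[35/3,12] y:[44/3,49/3] z:[18,39/2] -> miss, prune
    N22 x:[43/3,15] y:[15,17] z:[26,28] -> miss, prune
  N9 x:[35/3,17] y:[68/3,77/3] z:[15,39/2] -> miss, prune
  N12 x:[61/3,73/3] y:[46/3,19] z:[29/2,57/2] -> miss, prune
  N20 x:[52/3,25] y:[19,27] z:[23/2,41/2] -> hit [19,41/2], descend [6, 7, 18, 19]
    N6 x:[53/3,18] y:[71/3,73/3] z:[18,39/2] -> miss, prune
    N7 x:[64/3,67/3] y:[19,20] z:[25/2,15] -> miss, prune
    N18 x:[52/3,53/3] y:[79/3,80/3] z:[23/2,14] -> miss, prune
    N19 x:[58/3,25] y:[76/3,27] z:[16,41/2] -> miss, prune

order=[0, 4, 2, 3, 17, 22, 9, 12, 20, 6, 7, 18, 19]  |boxes|=13  |leaves|=1  hit=P9

== RESULT ==
[0, 4, 2, 3, 17, 22, 9, 12, 20, 6, 7, 18, 19]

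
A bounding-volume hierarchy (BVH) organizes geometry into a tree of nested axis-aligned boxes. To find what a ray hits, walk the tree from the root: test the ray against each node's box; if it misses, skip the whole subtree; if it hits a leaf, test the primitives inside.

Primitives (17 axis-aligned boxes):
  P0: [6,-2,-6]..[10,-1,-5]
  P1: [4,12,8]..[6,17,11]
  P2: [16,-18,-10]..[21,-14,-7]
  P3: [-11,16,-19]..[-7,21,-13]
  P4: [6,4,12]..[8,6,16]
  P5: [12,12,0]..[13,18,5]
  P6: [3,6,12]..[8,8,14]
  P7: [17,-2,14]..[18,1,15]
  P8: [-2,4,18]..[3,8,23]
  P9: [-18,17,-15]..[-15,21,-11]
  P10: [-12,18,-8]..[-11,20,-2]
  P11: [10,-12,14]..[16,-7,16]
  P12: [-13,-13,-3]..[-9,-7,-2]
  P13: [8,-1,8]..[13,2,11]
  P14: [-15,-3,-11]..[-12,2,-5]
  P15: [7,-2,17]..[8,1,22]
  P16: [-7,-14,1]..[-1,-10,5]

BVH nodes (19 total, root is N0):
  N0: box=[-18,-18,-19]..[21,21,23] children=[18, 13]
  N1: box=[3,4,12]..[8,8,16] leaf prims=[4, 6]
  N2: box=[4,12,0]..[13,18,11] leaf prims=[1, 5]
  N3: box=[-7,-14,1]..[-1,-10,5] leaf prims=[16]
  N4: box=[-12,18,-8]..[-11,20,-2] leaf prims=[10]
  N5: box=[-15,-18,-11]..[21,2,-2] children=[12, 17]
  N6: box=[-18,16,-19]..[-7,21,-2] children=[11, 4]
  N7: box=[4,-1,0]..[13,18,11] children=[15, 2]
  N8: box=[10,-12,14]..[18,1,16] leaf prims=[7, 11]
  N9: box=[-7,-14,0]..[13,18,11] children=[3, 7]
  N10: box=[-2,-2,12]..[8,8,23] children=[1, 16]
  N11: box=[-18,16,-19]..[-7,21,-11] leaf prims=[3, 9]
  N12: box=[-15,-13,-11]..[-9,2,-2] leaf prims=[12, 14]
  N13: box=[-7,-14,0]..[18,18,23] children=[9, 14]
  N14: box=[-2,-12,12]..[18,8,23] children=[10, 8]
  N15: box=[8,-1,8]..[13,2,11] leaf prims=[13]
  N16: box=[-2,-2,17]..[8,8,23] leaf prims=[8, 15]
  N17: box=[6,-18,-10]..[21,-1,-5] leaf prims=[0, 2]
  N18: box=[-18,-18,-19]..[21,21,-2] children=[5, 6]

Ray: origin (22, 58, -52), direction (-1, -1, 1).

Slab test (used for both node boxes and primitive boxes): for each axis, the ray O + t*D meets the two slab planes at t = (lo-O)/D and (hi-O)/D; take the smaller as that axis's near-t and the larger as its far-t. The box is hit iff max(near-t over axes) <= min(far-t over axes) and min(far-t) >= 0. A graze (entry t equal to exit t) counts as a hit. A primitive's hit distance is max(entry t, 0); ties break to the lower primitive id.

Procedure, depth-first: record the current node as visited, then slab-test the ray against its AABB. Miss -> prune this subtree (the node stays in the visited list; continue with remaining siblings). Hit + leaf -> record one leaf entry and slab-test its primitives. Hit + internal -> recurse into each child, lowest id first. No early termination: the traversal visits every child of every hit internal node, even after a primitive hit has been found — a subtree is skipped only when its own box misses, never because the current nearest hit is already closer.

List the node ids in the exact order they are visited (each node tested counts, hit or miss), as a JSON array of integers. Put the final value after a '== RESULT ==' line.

Walk:
N0 x:[1,40] y:[37,76] z:[33,75] -> hit [37,40], descend [13, 18]
  N13 x:[4,29] y:[40,72] z:[52,75] -> miss, prune
  N18 x:[1,40] y:[37,76] z:[33,50] -> hit [37,40], descend [5, 6]
    N5 x:[1,37] y:[56,76] z:[41,50] -> miss, prune
    N6 x:[29,40] y:[37,42] z:[33,50] -> hit [37,40], descend [4, 11]
      N4 x:[33,34] y:[38,40] z:[44,50] -> miss, prune
      N11 x:[29,40] y:[37,42] z:[33,41] -> hit [37,40] leaf, test {P3(miss), P9@t=37}

Visited [0, 13, 18, 5, 6, 4, 11]. Tests: 7 box, 1 leaf. Nearest: P9.

== RESULT ==
[0, 13, 18, 5, 6, 4, 11]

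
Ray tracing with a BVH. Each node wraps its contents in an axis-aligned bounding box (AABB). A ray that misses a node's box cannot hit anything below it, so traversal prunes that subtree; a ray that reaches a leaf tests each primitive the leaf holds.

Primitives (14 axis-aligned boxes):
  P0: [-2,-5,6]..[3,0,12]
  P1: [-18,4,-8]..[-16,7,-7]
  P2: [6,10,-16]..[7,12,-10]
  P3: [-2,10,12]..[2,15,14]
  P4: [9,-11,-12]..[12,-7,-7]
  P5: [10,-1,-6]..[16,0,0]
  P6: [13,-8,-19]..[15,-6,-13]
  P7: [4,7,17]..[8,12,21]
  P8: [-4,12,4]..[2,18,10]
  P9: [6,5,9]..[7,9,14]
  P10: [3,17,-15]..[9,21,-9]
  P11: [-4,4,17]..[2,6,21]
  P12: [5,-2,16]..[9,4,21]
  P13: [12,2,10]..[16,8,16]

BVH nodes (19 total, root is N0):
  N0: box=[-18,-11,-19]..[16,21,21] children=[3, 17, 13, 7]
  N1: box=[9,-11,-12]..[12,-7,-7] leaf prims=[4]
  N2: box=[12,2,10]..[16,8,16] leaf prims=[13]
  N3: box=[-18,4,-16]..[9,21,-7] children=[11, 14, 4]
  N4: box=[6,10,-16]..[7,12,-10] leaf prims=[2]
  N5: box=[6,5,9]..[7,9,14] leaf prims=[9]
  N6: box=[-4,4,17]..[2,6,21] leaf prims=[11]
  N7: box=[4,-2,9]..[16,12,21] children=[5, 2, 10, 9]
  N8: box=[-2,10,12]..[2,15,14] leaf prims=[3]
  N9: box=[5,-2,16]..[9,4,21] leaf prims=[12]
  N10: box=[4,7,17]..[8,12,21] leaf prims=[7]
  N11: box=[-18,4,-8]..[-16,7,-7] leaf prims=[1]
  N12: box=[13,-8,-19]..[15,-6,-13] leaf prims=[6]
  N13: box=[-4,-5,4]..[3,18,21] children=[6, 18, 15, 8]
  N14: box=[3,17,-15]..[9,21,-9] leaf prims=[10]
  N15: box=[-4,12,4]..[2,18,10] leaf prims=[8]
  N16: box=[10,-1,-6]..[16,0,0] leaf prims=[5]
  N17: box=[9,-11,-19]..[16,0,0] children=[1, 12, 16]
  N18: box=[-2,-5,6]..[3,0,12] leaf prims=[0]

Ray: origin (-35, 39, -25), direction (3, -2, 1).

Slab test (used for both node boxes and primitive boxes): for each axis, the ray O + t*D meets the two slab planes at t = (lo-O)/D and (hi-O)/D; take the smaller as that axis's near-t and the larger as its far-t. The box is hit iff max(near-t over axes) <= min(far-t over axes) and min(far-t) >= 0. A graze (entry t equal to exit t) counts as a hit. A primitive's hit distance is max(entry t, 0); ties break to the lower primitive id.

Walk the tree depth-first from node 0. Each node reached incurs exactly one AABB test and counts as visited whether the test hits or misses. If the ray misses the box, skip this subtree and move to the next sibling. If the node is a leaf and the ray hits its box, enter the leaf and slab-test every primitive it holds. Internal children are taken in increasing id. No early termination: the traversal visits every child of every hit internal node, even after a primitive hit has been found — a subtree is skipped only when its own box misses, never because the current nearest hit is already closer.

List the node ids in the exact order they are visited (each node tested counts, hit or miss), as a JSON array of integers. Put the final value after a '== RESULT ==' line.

Traverse from the root:
N0 x:[17/3,17] y:[9,25] z:[6,46] -> hit [9,17], descend [3, 7, 13, 17]
  N3 x:[17/3,44/3] y:[9,35/2] z:[9,18] -> hit [9,44/3], descend [4, 11, 14]
    N4 x:[41/3,14] y:[27/2,29/2] z:[9,15] -> hit [41/3,14] leaf, test {P2@t=41/3}
    N11 x:[17/3,19/3] y:[16,35/2] z:[17,18] -> miss, prune
    N14 x:[38/3,44/3] y:[9,11] z:[10,16] -> miss, prune
  N7 x:[13,17] y:[27/2,41/2] z:[34,46] -> miss, prune
  N13 x:[31/3,38/3] y:[21/2,22] z:[29,46] -> miss, prune
  N17 x:[44/3,17] y:[39/2,25] z:[6,25] -> miss, prune

Visited [0, 3, 4, 11, 14, 7, 13, 17]. Tests: 8 box, 1 leaf. Nearest: P2.

== RESULT ==
[0, 3, 4, 11, 14, 7, 13, 17]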